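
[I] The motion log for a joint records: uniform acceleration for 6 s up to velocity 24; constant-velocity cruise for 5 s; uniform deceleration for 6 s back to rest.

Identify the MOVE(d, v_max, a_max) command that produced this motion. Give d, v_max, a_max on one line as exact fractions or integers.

a_max = 24/6 = 4
d_a = ½·24·6 = 72; d_c = 24·5 = 120
d = 2·72 + 120 = 264
t_c = 5 > 0 so v_max = 24

d=264 v_max=24 a_max=4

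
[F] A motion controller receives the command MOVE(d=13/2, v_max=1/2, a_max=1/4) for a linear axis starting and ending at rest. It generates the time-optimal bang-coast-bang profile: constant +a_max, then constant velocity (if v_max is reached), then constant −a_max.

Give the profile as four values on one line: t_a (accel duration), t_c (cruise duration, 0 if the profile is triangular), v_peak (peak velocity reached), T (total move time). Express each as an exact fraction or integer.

v_max²/a_max = (1/2)²/(1/4) = 1
13/2 ≥ 1 ⇒ cruise phase
t_a = (1/2)/(1/4) = 2; v_peak = 1/2
d_cruise = 13/2 − 1 = 11/2; t_c = (11/2)/(1/2) = 11
T = 2·2 + 11 = 15

t_a=2 t_c=11 v_peak=1/2 T=15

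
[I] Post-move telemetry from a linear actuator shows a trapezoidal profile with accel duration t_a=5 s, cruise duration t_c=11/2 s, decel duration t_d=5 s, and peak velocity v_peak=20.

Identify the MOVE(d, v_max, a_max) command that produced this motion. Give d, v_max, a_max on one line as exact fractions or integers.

a_max = 20/5 = 4
d_a = ½·20·5 = 50; d_c = 20·11/2 = 110
d = 2·50 + 110 = 210
t_c = 11/2 > 0 ⇒ limit active, v_max = 20

d=210 v_max=20 a_max=4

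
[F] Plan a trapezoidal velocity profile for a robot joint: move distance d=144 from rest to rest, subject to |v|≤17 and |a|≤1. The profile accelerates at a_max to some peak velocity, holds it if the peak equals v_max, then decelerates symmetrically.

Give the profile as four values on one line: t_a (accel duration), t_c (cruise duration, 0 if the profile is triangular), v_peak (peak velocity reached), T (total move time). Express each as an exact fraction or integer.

t_a=12 t_c=0 v_peak=12 T=24

v_max²/a_max = 17²/1 = 289
144 < 289 ⇒ no cruise
v_peak = √(144·1) = √144 = 12
t_a = 12/1 = 12; t_c = 0
T = 2·12 = 24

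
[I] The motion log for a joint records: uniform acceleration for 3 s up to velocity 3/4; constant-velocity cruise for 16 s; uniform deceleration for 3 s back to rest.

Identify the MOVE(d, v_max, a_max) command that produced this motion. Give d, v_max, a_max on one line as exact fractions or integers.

d=57/4 v_max=3/4 a_max=1/4

a_max = (3/4)/3 = 1/4
d_a = ½·3/4·3 = 9/8; d_c = 3/4·16 = 12
d = 2·9/8 + 12 = 57/4
t_c = 16 > 0 → v_max = v_peak = 3/4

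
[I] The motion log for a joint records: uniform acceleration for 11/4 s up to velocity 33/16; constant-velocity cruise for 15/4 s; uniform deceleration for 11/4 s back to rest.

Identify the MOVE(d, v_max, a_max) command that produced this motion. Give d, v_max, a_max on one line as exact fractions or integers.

a_max = (33/16)/(11/4) = 3/4
d_a = ½·33/16·11/4 = 363/128; d_c = 33/16·15/4 = 495/64
d = 2·363/128 + 495/64 = 429/32
t_c = 15/4 > 0 so v_max = 33/16

d=429/32 v_max=33/16 a_max=3/4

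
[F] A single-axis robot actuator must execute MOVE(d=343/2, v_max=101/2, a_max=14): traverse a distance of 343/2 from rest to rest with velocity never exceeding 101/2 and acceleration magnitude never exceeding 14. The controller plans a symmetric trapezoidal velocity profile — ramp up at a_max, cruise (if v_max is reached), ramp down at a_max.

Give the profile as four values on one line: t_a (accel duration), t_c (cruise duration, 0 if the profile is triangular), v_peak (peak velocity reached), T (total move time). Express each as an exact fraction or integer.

v_max²/a_max = (101/2)²/14 = 10201/56
343/2 < 10201/56 ⇒ no cruise
v_peak = √(343/2·14) = √2401 = 49
t_a = 49/14 = 7/2; t_c = 0
T = 2·7/2 = 7

t_a=7/2 t_c=0 v_peak=49 T=7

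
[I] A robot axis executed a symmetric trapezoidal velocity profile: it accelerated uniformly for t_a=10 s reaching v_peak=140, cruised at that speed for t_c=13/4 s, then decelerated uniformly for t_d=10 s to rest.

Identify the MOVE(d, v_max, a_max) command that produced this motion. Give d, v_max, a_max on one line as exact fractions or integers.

a_max = 140/10 = 14
d_a = ½·140·10 = 700; d_c = 140·13/4 = 455
d = 2·700 + 455 = 1855
t_c = 13/4 > 0 ⇒ limit active, v_max = 140

d=1855 v_max=140 a_max=14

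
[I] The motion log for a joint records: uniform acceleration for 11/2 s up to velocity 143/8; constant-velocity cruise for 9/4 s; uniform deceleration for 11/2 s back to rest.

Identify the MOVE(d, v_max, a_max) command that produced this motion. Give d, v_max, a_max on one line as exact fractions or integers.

a_max = (143/8)/(11/2) = 13/4
d_a = ½·143/8·11/2 = 1573/32; d_c = 143/8·9/4 = 1287/32
d = 2·1573/32 + 1287/32 = 4433/32
t_c = 9/4 > 0 ⇒ limit active, v_max = 143/8

d=4433/32 v_max=143/8 a_max=13/4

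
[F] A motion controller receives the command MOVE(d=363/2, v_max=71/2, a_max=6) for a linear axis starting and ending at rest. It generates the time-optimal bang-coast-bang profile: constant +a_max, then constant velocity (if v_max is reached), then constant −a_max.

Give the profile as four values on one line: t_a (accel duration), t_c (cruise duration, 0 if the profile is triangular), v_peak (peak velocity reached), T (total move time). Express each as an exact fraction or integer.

v_max²/a_max = (71/2)²/6 = 5041/24
363/2 < 5041/24 so t_c = 0
v_peak = √(363/2·6) = √1089 = 33
t_a = 33/6 = 11/2; t_c = 0
T = 2·11/2 = 11

t_a=11/2 t_c=0 v_peak=33 T=11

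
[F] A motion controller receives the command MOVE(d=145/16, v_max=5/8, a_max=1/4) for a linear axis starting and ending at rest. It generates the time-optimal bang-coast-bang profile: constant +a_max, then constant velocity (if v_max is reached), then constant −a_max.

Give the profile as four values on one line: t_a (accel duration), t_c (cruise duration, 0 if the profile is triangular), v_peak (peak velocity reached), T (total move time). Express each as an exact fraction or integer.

(v_max)²/a_max = (5/8)²/(1/4) = 25/16
145/16 ≥ 25/16 → trapezoidal
t_a = (5/8)/(1/4) = 5/2; v_peak = 5/8
d_cruise = 145/16 − 25/16 = 15/2; t_c = (15/2)/(5/8) = 12
T = 2·5/2 + 12 = 17

t_a=5/2 t_c=12 v_peak=5/8 T=17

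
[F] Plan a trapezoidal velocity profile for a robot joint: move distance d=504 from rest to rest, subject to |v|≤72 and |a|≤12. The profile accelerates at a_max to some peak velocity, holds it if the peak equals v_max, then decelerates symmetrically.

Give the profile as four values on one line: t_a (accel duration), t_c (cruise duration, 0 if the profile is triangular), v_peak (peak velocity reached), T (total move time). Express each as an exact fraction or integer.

(v_max)²/a_max = 72²/12 = 432
504 ≥ 432 ⇒ cruise phase
t_a = 72/12 = 6; v_peak = 72
d_cruise = 504 − 432 = 72; t_c = 72/72 = 1
T = 2·6 + 1 = 13

t_a=6 t_c=1 v_peak=72 T=13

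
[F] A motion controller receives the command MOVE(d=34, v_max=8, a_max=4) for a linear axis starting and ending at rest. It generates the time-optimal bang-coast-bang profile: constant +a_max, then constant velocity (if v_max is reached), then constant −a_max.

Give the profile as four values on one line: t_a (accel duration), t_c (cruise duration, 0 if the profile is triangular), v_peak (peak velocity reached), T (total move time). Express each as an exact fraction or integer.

vₘ²/aₘ = 8²/4 = 16
34 ≥ 16 so v_max reached
t_a = 8/4 = 2; v_peak = 8
d_cruise = 34 − 16 = 18; t_c = 18/8 = 9/4
T = 2·2 + 9/4 = 25/4

t_a=2 t_c=9/4 v_peak=8 T=25/4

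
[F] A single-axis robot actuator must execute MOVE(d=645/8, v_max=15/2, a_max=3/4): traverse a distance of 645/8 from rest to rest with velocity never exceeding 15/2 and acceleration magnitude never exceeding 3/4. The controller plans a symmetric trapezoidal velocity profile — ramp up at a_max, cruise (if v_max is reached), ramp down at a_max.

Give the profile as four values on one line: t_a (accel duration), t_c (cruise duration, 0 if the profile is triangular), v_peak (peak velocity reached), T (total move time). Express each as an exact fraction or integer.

t_a=10 t_c=3/4 v_peak=15/2 T=83/4

vₘ²/aₘ = (15/2)²/(3/4) = 75
645/8 ≥ 75 so v_max reached
t_a = (15/2)/(3/4) = 10; v_peak = 15/2
d_cruise = 645/8 − 75 = 45/8; t_c = (45/8)/(15/2) = 3/4
T = 2·10 + 3/4 = 83/4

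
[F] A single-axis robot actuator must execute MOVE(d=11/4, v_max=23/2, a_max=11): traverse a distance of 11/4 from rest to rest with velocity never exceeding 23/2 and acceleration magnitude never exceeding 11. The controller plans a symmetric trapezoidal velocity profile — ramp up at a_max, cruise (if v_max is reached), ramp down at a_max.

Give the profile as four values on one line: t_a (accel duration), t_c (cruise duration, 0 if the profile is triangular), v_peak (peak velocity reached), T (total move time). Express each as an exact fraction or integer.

t_a=1/2 t_c=0 v_peak=11/2 T=1

(v_max)²/a_max = (23/2)²/11 = 529/44
11/4 < 529/44 so t_c = 0
v_peak = √(11/4·11) = √(121/4) = 11/2
t_a = (11/2)/11 = 1/2; t_c = 0
T = 2·1/2 = 1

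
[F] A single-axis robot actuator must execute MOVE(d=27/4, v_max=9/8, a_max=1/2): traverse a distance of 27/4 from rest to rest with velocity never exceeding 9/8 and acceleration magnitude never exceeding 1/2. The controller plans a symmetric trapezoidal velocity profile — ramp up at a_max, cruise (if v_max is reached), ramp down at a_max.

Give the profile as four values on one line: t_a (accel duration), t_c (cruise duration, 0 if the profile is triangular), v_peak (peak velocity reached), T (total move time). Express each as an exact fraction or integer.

t_a=9/4 t_c=15/4 v_peak=9/8 T=33/4

vₘ²/aₘ = (9/8)²/(1/2) = 81/32
27/4 ≥ 81/32 → trapezoidal
t_a = (9/8)/(1/2) = 9/4; v_peak = 9/8
d_cruise = 27/4 − 81/32 = 135/32; t_c = (135/32)/(9/8) = 15/4
T = 2·9/4 + 15/4 = 33/4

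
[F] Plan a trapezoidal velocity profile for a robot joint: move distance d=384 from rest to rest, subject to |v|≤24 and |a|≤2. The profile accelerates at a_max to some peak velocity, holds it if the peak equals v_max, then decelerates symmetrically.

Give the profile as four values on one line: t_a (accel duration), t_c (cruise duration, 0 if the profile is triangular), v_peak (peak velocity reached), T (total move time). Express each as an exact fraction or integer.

t_a=12 t_c=4 v_peak=24 T=28

(v_max)²/a_max = 24²/2 = 288
384 ≥ 288 ⇒ cruise phase
t_a = 24/2 = 12; v_peak = 24
d_cruise = 384 − 288 = 96; t_c = 96/24 = 4
T = 2·12 + 4 = 28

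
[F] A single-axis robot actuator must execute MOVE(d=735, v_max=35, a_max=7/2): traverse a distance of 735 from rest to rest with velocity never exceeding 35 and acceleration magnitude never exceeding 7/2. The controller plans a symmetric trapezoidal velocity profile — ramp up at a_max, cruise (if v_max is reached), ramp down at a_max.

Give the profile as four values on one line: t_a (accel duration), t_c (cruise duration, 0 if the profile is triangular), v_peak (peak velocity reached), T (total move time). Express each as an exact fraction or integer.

t_a=10 t_c=11 v_peak=35 T=31

vₘ²/aₘ = 35²/(7/2) = 350
735 ≥ 350 so v_max reached
t_a = 35/(7/2) = 10; v_peak = 35
d_cruise = 735 − 350 = 385; t_c = 385/35 = 11
T = 2·10 + 11 = 31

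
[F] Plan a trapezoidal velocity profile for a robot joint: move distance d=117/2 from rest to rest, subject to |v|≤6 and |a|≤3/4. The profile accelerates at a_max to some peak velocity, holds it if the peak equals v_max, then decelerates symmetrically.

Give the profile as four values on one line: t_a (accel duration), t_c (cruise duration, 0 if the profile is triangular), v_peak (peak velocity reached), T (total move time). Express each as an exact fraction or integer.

v_max²/a_max = 6²/(3/4) = 48
117/2 ≥ 48 → trapezoidal
t_a = 6/(3/4) = 8; v_peak = 6
d_cruise = 117/2 − 48 = 21/2; t_c = (21/2)/6 = 7/4
T = 2·8 + 7/4 = 71/4

t_a=8 t_c=7/4 v_peak=6 T=71/4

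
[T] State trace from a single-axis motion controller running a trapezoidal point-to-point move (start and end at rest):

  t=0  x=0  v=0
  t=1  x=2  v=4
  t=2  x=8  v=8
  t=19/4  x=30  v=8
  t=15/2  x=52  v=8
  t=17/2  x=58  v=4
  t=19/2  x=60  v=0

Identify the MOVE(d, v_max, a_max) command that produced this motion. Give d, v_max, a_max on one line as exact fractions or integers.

d=60 v_max=8 a_max=4

final state: t=19/2, x=60, v=0 → d = 60
a_max = (4−0)/(1−0) = 4
max v = 8 over t∈[2,15/2] → v_max = 8
check: 8·(2+11/2) = 60 ✓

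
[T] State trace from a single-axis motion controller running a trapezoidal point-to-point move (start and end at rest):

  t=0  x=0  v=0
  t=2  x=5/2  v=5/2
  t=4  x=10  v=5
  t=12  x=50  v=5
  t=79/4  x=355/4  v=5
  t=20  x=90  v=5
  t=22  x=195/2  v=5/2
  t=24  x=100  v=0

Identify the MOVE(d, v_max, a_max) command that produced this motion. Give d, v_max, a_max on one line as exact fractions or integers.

d=100 v_max=5 a_max=5/4

final state: t=24, x=100, v=0 → d = 100
a_max = (5/2−0)/(2−0) = 5/4
max v = 5 over t∈[4,20] → v_max = 5
check: 5·(4+16) = 100 ✓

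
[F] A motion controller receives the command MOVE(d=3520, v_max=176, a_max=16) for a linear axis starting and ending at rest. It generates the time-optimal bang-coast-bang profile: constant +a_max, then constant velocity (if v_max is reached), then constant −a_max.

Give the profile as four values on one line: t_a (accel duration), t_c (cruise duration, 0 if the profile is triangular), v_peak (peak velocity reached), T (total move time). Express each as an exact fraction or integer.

(v_max)²/a_max = 176²/16 = 1936
3520 ≥ 1936 → trapezoidal
t_a = 176/16 = 11; v_peak = 176
d_cruise = 3520 − 1936 = 1584; t_c = 1584/176 = 9
T = 2·11 + 9 = 31

t_a=11 t_c=9 v_peak=176 T=31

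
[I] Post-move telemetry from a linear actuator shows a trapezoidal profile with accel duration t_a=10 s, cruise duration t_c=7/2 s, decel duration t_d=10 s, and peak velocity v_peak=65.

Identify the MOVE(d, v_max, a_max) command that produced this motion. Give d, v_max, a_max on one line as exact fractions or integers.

a_max = 65/10 = 13/2
d_a = ½·65·10 = 325; d_c = 65·7/2 = 455/2
d = 2·325 + 455/2 = 1755/2
t_c = 7/2 > 0 → v_max = v_peak = 65

d=1755/2 v_max=65 a_max=13/2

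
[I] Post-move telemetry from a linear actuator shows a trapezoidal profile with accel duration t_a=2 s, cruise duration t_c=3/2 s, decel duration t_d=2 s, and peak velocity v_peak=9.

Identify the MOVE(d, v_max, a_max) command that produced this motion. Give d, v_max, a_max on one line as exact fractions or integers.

d=63/2 v_max=9 a_max=9/2

a_max = 9/2
d_a = ½·9·2 = 9; d_c = 9·3/2 = 27/2
d = 2·9 + 27/2 = 63/2
t_c = 3/2 > 0 ⇒ limit active, v_max = 9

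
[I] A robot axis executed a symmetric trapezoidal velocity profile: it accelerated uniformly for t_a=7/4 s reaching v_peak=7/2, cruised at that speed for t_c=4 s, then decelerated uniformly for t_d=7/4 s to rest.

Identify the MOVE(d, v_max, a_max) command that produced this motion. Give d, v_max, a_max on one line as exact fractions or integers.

a_max = (7/2)/(7/4) = 2
d_a = ½·7/2·7/4 = 49/16; d_c = 7/2·4 = 14
d = 2·49/16 + 14 = 161/8
t_c = 4 > 0 ⇒ limit active, v_max = 7/2

d=161/8 v_max=7/2 a_max=2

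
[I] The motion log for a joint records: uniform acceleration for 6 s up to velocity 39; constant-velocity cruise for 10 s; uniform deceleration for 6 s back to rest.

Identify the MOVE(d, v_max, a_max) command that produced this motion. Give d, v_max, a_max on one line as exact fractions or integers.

d=624 v_max=39 a_max=13/2

a_max = 39/6 = 13/2
d_a = ½·39·6 = 117; d_c = 39·10 = 390
d = 2·117 + 390 = 624
t_c = 10 > 0 so v_max = 39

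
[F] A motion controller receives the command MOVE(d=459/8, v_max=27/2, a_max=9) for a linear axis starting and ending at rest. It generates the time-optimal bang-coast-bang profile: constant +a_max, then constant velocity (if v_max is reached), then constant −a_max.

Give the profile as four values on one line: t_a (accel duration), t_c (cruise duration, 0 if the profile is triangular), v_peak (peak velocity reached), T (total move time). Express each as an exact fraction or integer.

(v_max)²/a_max = (27/2)²/9 = 81/4
459/8 ≥ 81/4 ⇒ cruise phase
t_a = (27/2)/9 = 3/2; v_peak = 27/2
d_cruise = 459/8 − 81/4 = 297/8; t_c = (297/8)/(27/2) = 11/4
T = 2·3/2 + 11/4 = 23/4

t_a=3/2 t_c=11/4 v_peak=27/2 T=23/4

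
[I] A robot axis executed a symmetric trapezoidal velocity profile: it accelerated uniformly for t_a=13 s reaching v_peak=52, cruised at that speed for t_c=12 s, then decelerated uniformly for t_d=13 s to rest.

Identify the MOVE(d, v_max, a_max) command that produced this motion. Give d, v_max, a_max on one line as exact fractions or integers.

a_max = 52/13 = 4
d_a = ½·52·13 = 338; d_c = 52·12 = 624
d = 2·338 + 624 = 1300
t_c = 12 > 0 → v_max = v_peak = 52

d=1300 v_max=52 a_max=4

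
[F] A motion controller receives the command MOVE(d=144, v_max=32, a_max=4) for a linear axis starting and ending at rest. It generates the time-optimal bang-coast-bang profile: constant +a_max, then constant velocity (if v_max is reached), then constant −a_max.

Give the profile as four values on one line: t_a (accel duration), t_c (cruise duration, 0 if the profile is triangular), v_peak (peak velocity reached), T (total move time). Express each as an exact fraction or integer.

v_max²/a_max = 32²/4 = 256
144 < 256 so t_c = 0
v_peak = √(144·4) = √576 = 24
t_a = 24/4 = 6; t_c = 0
T = 2·6 = 12

t_a=6 t_c=0 v_peak=24 T=12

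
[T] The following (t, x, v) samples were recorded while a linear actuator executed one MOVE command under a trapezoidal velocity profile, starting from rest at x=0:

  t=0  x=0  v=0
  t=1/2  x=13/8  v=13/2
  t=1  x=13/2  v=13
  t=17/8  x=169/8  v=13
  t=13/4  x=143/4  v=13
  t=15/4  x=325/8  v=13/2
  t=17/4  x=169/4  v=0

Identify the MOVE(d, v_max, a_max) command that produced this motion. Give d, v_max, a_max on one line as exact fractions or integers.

final state: t=17/4, x=169/4, v=0 → d = 169/4
a_max = (13/2−0)/(1/2−0) = 13
max v = 13 over t∈[1,13/4] → v_max = 13
check: 13·(1+9/4) = 169/4 ✓

d=169/4 v_max=13 a_max=13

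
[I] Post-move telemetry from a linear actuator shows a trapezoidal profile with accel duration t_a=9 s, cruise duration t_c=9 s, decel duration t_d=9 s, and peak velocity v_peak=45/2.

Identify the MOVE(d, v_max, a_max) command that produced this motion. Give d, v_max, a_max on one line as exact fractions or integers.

d=405 v_max=45/2 a_max=5/2

a_max = (45/2)/9 = 5/2
d_a = ½·45/2·9 = 405/4; d_c = 45/2·9 = 405/2
d = 2·405/4 + 405/2 = 405
t_c = 9 > 0 ⇒ limit active, v_max = 45/2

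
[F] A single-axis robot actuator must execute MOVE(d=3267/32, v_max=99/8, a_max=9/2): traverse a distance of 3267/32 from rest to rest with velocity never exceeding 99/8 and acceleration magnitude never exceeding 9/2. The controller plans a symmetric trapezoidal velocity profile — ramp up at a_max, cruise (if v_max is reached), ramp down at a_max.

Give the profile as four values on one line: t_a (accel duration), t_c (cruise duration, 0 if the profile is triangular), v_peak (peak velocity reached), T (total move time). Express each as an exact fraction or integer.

t_a=11/4 t_c=11/2 v_peak=99/8 T=11

v_max²/a_max = (99/8)²/(9/2) = 1089/32
3267/32 ≥ 1089/32 → trapezoidal
t_a = (99/8)/(9/2) = 11/4; v_peak = 99/8
d_cruise = 3267/32 − 1089/32 = 1089/16; t_c = (1089/16)/(99/8) = 11/2
T = 2·11/4 + 11/2 = 11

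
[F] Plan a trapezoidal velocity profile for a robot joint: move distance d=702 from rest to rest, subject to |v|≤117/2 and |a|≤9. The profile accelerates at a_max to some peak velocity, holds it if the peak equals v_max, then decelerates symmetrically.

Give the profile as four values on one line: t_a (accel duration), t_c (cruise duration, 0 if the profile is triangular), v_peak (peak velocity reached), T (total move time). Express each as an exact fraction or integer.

v_max²/a_max = (117/2)²/9 = 1521/4
702 ≥ 1521/4 → trapezoidal
t_a = (117/2)/9 = 13/2; v_peak = 117/2
d_cruise = 702 − 1521/4 = 1287/4; t_c = (1287/4)/(117/2) = 11/2
T = 2·13/2 + 11/2 = 37/2

t_a=13/2 t_c=11/2 v_peak=117/2 T=37/2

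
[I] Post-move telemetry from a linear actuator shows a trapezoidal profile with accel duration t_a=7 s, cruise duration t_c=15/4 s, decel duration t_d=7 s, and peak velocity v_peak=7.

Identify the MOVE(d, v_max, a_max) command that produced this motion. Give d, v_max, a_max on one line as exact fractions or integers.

d=301/4 v_max=7 a_max=1

a_max = 7/7 = 1
d_a = ½·7·7 = 49/2; d_c = 7·15/4 = 105/4
d = 2·49/2 + 105/4 = 301/4
t_c = 15/4 > 0 → v_max = v_peak = 7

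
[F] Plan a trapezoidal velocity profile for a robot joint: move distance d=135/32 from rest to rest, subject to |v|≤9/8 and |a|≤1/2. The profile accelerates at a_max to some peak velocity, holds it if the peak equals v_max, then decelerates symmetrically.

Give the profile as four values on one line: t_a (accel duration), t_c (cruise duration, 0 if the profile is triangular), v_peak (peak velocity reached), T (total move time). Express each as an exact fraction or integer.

v_max²/a_max = (9/8)²/(1/2) = 81/32
135/32 ≥ 81/32 so v_max reached
t_a = (9/8)/(1/2) = 9/4; v_peak = 9/8
d_cruise = 135/32 − 81/32 = 27/16; t_c = (27/16)/(9/8) = 3/2
T = 2·9/4 + 3/2 = 6

t_a=9/4 t_c=3/2 v_peak=9/8 T=6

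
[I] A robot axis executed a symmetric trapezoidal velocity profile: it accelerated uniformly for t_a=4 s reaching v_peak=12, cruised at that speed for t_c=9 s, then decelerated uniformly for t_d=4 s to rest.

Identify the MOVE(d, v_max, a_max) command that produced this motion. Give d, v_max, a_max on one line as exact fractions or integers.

d=156 v_max=12 a_max=3

a_max = 12/4 = 3
d_a = ½·12·4 = 24; d_c = 12·9 = 108
d = 2·24 + 108 = 156
t_c = 9 > 0 ⇒ limit active, v_max = 12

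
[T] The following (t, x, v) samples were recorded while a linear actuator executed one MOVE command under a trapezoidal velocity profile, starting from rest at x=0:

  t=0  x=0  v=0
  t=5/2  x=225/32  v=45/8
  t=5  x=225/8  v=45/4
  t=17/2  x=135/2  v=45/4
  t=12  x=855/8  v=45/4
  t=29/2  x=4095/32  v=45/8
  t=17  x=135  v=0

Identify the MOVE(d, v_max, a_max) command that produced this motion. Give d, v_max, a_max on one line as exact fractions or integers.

d=135 v_max=45/4 a_max=9/4

final state: t=17, x=135, v=0 → d = 135
a_max = (45/8−0)/(5/2−0) = 9/4
max v = 45/4 over t∈[5,12] → v_max = 45/4
check: 45/4·(5+7) = 135 ✓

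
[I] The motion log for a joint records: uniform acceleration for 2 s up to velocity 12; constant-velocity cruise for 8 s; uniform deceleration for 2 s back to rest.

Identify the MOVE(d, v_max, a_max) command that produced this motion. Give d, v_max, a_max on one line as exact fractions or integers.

d=120 v_max=12 a_max=6

a_max = 12/2 = 6
d_a = ½·12·2 = 12; d_c = 12·8 = 96
d = 2·12 + 96 = 120
t_c = 8 > 0 so v_max = 12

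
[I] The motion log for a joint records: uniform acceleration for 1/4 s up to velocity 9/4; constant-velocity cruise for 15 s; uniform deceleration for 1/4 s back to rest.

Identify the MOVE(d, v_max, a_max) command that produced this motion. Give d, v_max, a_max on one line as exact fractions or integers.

a_max = (9/4)/(1/4) = 9
d_a = ½·9/4·1/4 = 9/32; d_c = 9/4·15 = 135/4
d = 2·9/32 + 135/4 = 549/16
t_c = 15 > 0 → v_max = v_peak = 9/4

d=549/16 v_max=9/4 a_max=9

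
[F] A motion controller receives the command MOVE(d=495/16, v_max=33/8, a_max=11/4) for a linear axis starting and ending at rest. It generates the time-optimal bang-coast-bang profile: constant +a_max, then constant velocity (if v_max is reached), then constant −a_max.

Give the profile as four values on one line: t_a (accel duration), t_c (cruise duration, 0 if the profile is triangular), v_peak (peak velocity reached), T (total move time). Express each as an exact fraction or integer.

t_a=3/2 t_c=6 v_peak=33/8 T=9

vₘ²/aₘ = (33/8)²/(11/4) = 99/16
495/16 ≥ 99/16 so v_max reached
t_a = (33/8)/(11/4) = 3/2; v_peak = 33/8
d_cruise = 495/16 − 99/16 = 99/4; t_c = (99/4)/(33/8) = 6
T = 2·3/2 + 6 = 9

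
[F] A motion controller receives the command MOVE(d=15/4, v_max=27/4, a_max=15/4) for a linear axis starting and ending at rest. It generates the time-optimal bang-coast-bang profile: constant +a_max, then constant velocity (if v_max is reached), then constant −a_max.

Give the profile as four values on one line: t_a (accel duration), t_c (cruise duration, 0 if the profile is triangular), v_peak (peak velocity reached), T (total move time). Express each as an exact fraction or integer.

t_a=1 t_c=0 v_peak=15/4 T=2

v_max²/a_max = (27/4)²/(15/4) = 243/20
15/4 < 243/20 so t_c = 0
v_peak = √(15/4·15/4) = √(225/16) = 15/4
t_a = (15/4)/(15/4) = 1; t_c = 0
T = 2·1 = 2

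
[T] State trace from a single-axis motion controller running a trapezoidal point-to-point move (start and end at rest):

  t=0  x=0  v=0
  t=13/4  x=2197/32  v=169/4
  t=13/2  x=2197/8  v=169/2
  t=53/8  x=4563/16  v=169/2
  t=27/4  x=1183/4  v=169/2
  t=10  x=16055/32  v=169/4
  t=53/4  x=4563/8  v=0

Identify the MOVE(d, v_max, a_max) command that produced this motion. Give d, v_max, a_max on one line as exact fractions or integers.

d=4563/8 v_max=169/2 a_max=13

final state: t=53/4, x=4563/8, v=0 → d = 4563/8
a_max = (169/4−0)/(13/4−0) = 13
max v = 169/2 over t∈[13/2,27/4] → v_max = 169/2
check: 169/2·(13/2+1/4) = 4563/8 ✓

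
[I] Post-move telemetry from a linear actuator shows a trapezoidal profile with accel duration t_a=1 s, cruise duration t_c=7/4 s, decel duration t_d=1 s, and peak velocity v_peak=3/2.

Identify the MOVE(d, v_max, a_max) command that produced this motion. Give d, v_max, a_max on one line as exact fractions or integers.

a_max = (3/2)/1 = 3/2
d_a = ½·3/2·1 = 3/4; d_c = 3/2·7/4 = 21/8
d = 2·3/4 + 21/8 = 33/8
t_c = 7/4 > 0 → v_max = v_peak = 3/2

d=33/8 v_max=3/2 a_max=3/2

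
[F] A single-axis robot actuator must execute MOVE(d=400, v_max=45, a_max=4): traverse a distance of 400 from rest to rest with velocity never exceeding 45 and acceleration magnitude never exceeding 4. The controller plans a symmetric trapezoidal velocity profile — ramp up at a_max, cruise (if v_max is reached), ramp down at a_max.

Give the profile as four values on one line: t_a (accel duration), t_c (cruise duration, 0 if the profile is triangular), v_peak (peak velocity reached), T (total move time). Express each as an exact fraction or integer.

t_a=10 t_c=0 v_peak=40 T=20

(v_max)²/a_max = 45²/4 = 2025/4
400 < 2025/4 → triangular
v_peak = √(400·4) = √1600 = 40
t_a = 40/4 = 10; t_c = 0
T = 2·10 = 20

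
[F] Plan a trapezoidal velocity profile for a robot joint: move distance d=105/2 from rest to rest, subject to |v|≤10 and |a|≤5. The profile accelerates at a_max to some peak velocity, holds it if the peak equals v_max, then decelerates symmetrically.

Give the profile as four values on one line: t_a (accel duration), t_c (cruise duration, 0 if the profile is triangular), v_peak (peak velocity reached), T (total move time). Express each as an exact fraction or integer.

t_a=2 t_c=13/4 v_peak=10 T=29/4

v_max²/a_max = 10²/5 = 20
105/2 ≥ 20 so v_max reached
t_a = 10/5 = 2; v_peak = 10
d_cruise = 105/2 − 20 = 65/2; t_c = (65/2)/10 = 13/4
T = 2·2 + 13/4 = 29/4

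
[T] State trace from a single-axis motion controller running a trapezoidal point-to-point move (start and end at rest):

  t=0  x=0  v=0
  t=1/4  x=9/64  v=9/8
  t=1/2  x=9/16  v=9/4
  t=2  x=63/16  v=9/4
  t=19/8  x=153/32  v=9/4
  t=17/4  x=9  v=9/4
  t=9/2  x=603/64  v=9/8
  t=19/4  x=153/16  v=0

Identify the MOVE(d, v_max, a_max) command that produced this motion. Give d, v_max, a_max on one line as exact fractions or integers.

d=153/16 v_max=9/4 a_max=9/2

final state: t=19/4, x=153/16, v=0 → d = 153/16
a_max = (9/8−0)/(1/4−0) = 9/2
max v = 9/4 over t∈[1/2,17/4] → v_max = 9/4
check: 9/4·(1/2+15/4) = 153/16 ✓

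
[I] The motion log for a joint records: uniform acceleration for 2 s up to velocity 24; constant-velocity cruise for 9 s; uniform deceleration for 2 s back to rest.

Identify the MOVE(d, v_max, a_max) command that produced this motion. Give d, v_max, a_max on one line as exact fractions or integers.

d=264 v_max=24 a_max=12

a_max = 24/2 = 12
d_a = ½·24·2 = 24; d_c = 24·9 = 216
d = 2·24 + 216 = 264
t_c = 9 > 0 so v_max = 24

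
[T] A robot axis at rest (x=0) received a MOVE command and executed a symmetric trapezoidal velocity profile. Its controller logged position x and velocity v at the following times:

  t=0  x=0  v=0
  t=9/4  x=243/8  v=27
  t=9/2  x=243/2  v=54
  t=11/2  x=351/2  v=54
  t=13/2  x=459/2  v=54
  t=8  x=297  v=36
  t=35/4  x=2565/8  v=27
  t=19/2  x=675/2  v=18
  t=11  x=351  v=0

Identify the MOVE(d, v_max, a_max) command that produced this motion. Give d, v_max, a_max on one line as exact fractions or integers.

d=351 v_max=54 a_max=12

final state: t=11, x=351, v=0 → d = 351
a_max = (27−0)/(9/4−0) = 12
max v = 54 over t∈[9/2,13/2] → v_max = 54
check: 54·(9/2+2) = 351 ✓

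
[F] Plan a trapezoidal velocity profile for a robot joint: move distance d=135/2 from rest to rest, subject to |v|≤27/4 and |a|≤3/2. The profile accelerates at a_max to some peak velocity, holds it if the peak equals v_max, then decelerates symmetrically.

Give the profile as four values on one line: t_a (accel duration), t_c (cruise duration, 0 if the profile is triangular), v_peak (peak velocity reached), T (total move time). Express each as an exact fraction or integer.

vₘ²/aₘ = (27/4)²/(3/2) = 243/8
135/2 ≥ 243/8 so v_max reached
t_a = (27/4)/(3/2) = 9/2; v_peak = 27/4
d_cruise = 135/2 − 243/8 = 297/8; t_c = (297/8)/(27/4) = 11/2
T = 2·9/2 + 11/2 = 29/2

t_a=9/2 t_c=11/2 v_peak=27/4 T=29/2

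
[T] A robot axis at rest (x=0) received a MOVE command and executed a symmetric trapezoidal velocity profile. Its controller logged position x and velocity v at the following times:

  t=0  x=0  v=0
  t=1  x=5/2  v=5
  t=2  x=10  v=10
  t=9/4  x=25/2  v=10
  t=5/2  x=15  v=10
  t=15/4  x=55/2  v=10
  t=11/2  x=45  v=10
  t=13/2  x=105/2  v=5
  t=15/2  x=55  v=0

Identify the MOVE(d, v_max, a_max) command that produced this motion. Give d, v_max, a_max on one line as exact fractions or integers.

final state: t=15/2, x=55, v=0 → d = 55
a_max = (5−0)/(1−0) = 5
max v = 10 over t∈[2,11/2] → v_max = 10
check: 10·(2+7/2) = 55 ✓

d=55 v_max=10 a_max=5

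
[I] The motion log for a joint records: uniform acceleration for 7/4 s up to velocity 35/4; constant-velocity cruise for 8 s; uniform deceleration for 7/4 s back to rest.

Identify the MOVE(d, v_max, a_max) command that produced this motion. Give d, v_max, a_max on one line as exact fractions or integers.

d=1365/16 v_max=35/4 a_max=5

a_max = (35/4)/(7/4) = 5
d_a = ½·35/4·7/4 = 245/32; d_c = 35/4·8 = 70
d = 2·245/32 + 70 = 1365/16
t_c = 8 > 0 so v_max = 35/4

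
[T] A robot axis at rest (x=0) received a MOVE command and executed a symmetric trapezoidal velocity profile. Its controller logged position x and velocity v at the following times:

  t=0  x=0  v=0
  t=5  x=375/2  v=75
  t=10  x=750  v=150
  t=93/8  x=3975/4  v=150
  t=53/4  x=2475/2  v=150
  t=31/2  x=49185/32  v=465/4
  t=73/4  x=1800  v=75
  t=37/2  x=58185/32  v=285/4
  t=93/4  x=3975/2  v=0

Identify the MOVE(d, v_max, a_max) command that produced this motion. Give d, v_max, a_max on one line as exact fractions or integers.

d=3975/2 v_max=150 a_max=15

final state: t=93/4, x=3975/2, v=0 → d = 3975/2
a_max = (75−0)/(5−0) = 15
max v = 150 over t∈[10,53/4] → v_max = 150
check: 150·(10+13/4) = 3975/2 ✓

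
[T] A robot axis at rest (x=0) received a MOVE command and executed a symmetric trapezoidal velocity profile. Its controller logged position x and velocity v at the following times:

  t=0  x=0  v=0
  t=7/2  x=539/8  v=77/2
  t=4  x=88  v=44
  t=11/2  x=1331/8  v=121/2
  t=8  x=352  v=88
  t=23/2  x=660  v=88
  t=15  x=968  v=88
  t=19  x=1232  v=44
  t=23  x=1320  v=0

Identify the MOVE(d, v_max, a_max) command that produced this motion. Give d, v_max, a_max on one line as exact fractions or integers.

final state: t=23, x=1320, v=0 → d = 1320
a_max = (77/2−0)/(7/2−0) = 11
max v = 88 over t∈[8,15] → v_max = 88
check: 88·(8+7) = 1320 ✓

d=1320 v_max=88 a_max=11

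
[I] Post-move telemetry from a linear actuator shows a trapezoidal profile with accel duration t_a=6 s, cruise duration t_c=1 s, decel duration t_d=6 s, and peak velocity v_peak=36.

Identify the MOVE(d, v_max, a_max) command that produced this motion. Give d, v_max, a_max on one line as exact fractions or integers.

d=252 v_max=36 a_max=6

a_max = 36/6 = 6
d_a = ½·36·6 = 108; d_c = 36·1 = 36
d = 2·108 + 36 = 252
t_c = 1 > 0 ⇒ limit active, v_max = 36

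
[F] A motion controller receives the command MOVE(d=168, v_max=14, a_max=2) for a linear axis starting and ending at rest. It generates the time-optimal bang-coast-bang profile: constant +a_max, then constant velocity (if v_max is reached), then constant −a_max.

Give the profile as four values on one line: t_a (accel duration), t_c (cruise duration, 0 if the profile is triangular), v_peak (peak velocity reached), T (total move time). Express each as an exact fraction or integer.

vₘ²/aₘ = 14²/2 = 98
168 ≥ 98 ⇒ cruise phase
t_a = 14/2 = 7; v_peak = 14
d_cruise = 168 − 98 = 70; t_c = 70/14 = 5
T = 2·7 + 5 = 19

t_a=7 t_c=5 v_peak=14 T=19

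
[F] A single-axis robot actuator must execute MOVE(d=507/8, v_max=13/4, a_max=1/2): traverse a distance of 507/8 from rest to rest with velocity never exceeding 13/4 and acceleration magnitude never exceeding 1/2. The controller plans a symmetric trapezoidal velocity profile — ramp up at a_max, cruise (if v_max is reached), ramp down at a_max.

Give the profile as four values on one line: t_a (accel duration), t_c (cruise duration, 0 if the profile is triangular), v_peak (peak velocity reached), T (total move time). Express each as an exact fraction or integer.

v_max²/a_max = (13/4)²/(1/2) = 169/8
507/8 ≥ 169/8 ⇒ cruise phase
t_a = (13/4)/(1/2) = 13/2; v_peak = 13/4
d_cruise = 507/8 − 169/8 = 169/4; t_c = (169/4)/(13/4) = 13
T = 2·13/2 + 13 = 26

t_a=13/2 t_c=13 v_peak=13/4 T=26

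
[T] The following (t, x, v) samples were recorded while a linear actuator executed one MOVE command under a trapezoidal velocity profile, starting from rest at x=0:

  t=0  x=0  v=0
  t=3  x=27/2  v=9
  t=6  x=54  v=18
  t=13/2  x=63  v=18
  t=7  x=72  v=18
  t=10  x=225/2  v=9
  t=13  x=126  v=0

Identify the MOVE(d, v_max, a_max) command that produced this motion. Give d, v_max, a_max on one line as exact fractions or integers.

final state: t=13, x=126, v=0 → d = 126
a_max = (9−0)/(3−0) = 3
max v = 18 over t∈[6,7] → v_max = 18
check: 18·(6+1) = 126 ✓

d=126 v_max=18 a_max=3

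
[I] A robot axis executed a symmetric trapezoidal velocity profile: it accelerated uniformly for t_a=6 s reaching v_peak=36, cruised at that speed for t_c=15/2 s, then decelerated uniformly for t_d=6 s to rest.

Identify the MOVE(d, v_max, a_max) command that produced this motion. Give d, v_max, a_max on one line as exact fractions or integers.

a_max = 36/6 = 6
d_a = ½·36·6 = 108; d_c = 36·15/2 = 270
d = 2·108 + 270 = 486
t_c = 15/2 > 0 ⇒ limit active, v_max = 36

d=486 v_max=36 a_max=6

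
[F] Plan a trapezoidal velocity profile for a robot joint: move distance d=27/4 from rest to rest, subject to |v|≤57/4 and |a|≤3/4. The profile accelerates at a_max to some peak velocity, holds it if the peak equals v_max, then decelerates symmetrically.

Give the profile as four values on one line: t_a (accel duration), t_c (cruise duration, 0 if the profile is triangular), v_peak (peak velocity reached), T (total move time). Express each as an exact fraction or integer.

(v_max)²/a_max = (57/4)²/(3/4) = 1083/4
27/4 < 1083/4 → triangular
v_peak = √(27/4·3/4) = √(81/16) = 9/4
t_a = (9/4)/(3/4) = 3; t_c = 0
T = 2·3 = 6

t_a=3 t_c=0 v_peak=9/4 T=6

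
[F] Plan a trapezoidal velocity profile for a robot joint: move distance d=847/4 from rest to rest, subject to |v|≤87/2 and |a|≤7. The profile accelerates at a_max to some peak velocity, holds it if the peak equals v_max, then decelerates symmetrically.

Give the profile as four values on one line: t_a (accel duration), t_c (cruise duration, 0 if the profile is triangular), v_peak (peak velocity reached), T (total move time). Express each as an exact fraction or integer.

t_a=11/2 t_c=0 v_peak=77/2 T=11

vₘ²/aₘ = (87/2)²/7 = 7569/28
847/4 < 7569/28 so t_c = 0
v_peak = √(847/4·7) = √(5929/4) = 77/2
t_a = (77/2)/7 = 11/2; t_c = 0
T = 2·11/2 = 11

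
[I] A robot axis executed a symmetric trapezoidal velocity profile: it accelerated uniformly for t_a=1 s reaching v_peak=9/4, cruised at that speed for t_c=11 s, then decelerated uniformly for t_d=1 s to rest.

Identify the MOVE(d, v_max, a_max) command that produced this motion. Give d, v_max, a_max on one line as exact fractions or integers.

a_max = (9/4)/1 = 9/4
d_a = ½·9/4·1 = 9/8; d_c = 9/4·11 = 99/4
d = 2·9/8 + 99/4 = 27
t_c = 11 > 0 ⇒ limit active, v_max = 9/4

d=27 v_max=9/4 a_max=9/4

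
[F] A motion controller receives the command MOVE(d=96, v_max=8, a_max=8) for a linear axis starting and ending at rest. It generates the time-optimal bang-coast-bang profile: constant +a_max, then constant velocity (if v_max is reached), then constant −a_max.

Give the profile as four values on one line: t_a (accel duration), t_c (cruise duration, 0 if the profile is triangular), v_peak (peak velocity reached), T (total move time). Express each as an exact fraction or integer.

t_a=1 t_c=11 v_peak=8 T=13

(v_max)²/a_max = 8²/8 = 8
96 ≥ 8 → trapezoidal
t_a = 8/8 = 1; v_peak = 8
d_cruise = 96 − 8 = 88; t_c = 88/8 = 11
T = 2·1 + 11 = 13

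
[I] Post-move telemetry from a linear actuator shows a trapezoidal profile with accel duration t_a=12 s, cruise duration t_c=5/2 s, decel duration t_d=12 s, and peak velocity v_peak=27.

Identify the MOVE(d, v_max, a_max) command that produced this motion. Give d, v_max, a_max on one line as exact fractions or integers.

d=783/2 v_max=27 a_max=9/4

a_max = 27/12 = 9/4
d_a = ½·27·12 = 162; d_c = 27·5/2 = 135/2
d = 2·162 + 135/2 = 783/2
t_c = 5/2 > 0 → v_max = v_peak = 27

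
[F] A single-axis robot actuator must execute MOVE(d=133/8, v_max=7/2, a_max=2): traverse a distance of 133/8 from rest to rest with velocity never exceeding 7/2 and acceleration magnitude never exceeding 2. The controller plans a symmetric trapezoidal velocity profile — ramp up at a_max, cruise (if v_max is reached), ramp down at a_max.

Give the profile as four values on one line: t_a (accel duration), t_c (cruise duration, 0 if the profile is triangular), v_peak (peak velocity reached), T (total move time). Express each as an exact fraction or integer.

t_a=7/4 t_c=3 v_peak=7/2 T=13/2

vₘ²/aₘ = (7/2)²/2 = 49/8
133/8 ≥ 49/8 ⇒ cruise phase
t_a = (7/2)/2 = 7/4; v_peak = 7/2
d_cruise = 133/8 − 49/8 = 21/2; t_c = (21/2)/(7/2) = 3
T = 2·7/4 + 3 = 13/2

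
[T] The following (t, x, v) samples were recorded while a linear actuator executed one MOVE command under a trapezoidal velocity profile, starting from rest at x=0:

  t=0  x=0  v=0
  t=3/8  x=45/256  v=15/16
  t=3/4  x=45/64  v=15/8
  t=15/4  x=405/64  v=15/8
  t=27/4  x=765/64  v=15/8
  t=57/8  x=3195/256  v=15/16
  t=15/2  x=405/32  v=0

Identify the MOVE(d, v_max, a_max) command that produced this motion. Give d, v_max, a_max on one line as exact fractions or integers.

d=405/32 v_max=15/8 a_max=5/2

final state: t=15/2, x=405/32, v=0 → d = 405/32
a_max = (15/16−0)/(3/8−0) = 5/2
max v = 15/8 over t∈[3/4,27/4] → v_max = 15/8
check: 15/8·(3/4+6) = 405/32 ✓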